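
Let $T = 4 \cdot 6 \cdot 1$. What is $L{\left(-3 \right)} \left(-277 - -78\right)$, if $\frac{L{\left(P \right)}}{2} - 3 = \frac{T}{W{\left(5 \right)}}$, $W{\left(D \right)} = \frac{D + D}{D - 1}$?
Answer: $- \frac{25074}{5} \approx -5014.8$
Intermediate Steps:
$W{\left(D \right)} = \frac{2 D}{-1 + D}$
$T = 24$ ($T = 24 \cdot 1 = 24$)
$L{\left(P \right)} = \frac{126}{5}$ ($L{\left(P \right)} = 6 + 2 \frac{24}{2 \cdot 5 \frac{1}{-1 + 5}} = 6 + 2 \frac{24}{2 \cdot 5 \cdot \frac{1}{4}} = 6 + 2 \frac{24}{\frac{5}{2}} = 6 + 2 \cdot 24 \cdot \frac{2}{5} = 6 + 2 \cdot \frac{48}{5} = 6 + \frac{96}{5} = \frac{126}{5}$)
$L{\left(-3 \right)} \left(-277 - -78\right) = \frac{126 \left(-277 - -78\right)}{5} = \frac{126 \left(-277 + 78\right)}{5} = \frac{126}{5} \left(-199\right) = - \frac{25074}{5}$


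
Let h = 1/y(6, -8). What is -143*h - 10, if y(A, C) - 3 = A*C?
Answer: -307/45 ≈ -6.8222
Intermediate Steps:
y(A, C) = 3 + A*C
h = -1/45 (h = 1/(3 + 6*(-8)) = 1/(3 - 48) = 1/(-45) = -1/45 ≈ -0.022222)
-143*h - 10 = -143*(-1/45) - 10 = 143/45 - 10 = -307/45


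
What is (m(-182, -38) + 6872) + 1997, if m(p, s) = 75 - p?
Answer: 9126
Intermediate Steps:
(m(-182, -38) + 6872) + 1997 = ((75 - 1*(-182)) + 6872) + 1997 = ((75 + 182) + 6872) + 1997 = (257 + 6872) + 1997 = 7129 + 1997 = 9126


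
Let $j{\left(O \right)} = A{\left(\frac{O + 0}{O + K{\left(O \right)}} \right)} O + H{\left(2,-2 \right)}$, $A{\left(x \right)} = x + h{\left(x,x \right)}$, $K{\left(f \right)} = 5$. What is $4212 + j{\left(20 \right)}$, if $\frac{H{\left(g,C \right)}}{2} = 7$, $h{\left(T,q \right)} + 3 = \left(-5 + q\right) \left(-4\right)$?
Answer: $4518$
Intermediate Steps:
$h{\left(T,q \right)} = 17 - 4 q$ ($h{\left(T,q \right)} = -3 + \left(-5 + q\right) \left(-4\right) = -3 - \left(-20 + 4 q\right) = 17 - 4 q$)
$H{\left(g,C \right)} = 14$ ($H{\left(g,C \right)} = 2 \cdot 7 = 14$)
$A{\left(x \right)} = 17 - 3 x$ ($A{\left(x \right)} = x - \left(-17 + 4 x\right) = 17 - 3 x$)
$j{\left(O \right)} = 14 + O \left(17 - \frac{3 O}{5 + O}\right)$ ($j{\left(O \right)} = \left(17 - 3 \frac{O + 0}{O + 5}\right) O + 14 = \left(17 - 3 \frac{O}{5 + O}\right) O + 14 = \left(17 - \frac{3 O}{5 + O}\right) O + 14 = O \left(17 - \frac{3 O}{5 + O}\right) + 14 = 14 + O \left(17 - \frac{3 O}{5 + O}\right)$)
$4212 + j{\left(20 \right)} = 4212 + \frac{70 + 14 \cdot 20^{2} + 99 \cdot 20}{5 + 20} = 4212 + \frac{70 + 14 \cdot 400 + 1980}{25} = 4212 + \frac{70 + 5600 + 1980}{25} = 4212 + \frac{1}{25} \cdot 7650 = 4212 + 306 = 4518$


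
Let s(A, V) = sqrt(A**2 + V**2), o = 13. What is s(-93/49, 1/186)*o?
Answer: 13*sqrt(299223205)/9114 ≈ 24.674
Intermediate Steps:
s(-93/49, 1/186)*o = sqrt((-93/49)**2 + (1/186)**2)*13 = sqrt((-93*1/49)**2 + (1/186)**2)*13 = sqrt((-93/49)**2 + 1/34596)*13 = sqrt(8649/2401 + 1/34596)*13 = sqrt(299223205/83064996)*13 = (sqrt(299223205)/9114)*13 = 13*sqrt(299223205)/9114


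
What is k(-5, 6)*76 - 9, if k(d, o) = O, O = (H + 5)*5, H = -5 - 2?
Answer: -769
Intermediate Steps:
H = -7
O = -10 (O = (-7 + 5)*5 = -2*5 = -10)
k(d, o) = -10
k(-5, 6)*76 - 9 = -10*76 - 9 = -760 - 9 = -769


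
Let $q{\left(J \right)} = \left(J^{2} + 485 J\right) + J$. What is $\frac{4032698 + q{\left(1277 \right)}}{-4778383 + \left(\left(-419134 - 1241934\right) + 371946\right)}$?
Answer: $- \frac{6284049}{6067505} \approx -1.0357$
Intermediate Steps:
$q{\left(J \right)} = J^{2} + 486 J$
$\frac{4032698 + q{\left(1277 \right)}}{-4778383 + \left(\left(-419134 - 1241934\right) + 371946\right)} = \frac{4032698 + 1277 \left(486 + 1277\right)}{-4778383 + \left(\left(-419134 - 1241934\right) + 371946\right)} = \frac{4032698 + 1277 \cdot 1763}{-4778383 + \left(\left(-419134 - 1241934\right) + 371946\right)} = \frac{4032698 + 2251351}{-4778383 + \left(\left(-419134 - 1241934\right) + 371946\right)} = \frac{6284049}{-4778383 + \left(\left(-419134 - 1241934\right) + 371946\right)} = \frac{6284049}{-4778383 + \left(-1661068 + 371946\right)} = \frac{6284049}{-4778383 - 1289122} = \frac{6284049}{-6067505} = 6284049 \left(- \frac{1}{6067505}\right) = - \frac{6284049}{6067505}$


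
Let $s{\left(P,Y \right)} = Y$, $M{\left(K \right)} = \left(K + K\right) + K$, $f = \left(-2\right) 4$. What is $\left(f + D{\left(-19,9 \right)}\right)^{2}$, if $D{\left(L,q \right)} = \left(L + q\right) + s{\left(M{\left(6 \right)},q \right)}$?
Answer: $81$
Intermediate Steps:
$f = -8$
$M{\left(K \right)} = 3 K$ ($M{\left(K \right)} = 2 K + K = 3 K$)
$D{\left(L,q \right)} = L + 2 q$ ($D{\left(L,q \right)} = \left(L + q\right) + q = L + 2 q$)
$\left(f + D{\left(-19,9 \right)}\right)^{2} = \left(-8 + \left(-19 + 2 \cdot 9\right)\right)^{2} = \left(-8 + \left(-19 + 18\right)\right)^{2} = \left(-8 - 1\right)^{2} = \left(-9\right)^{2} = 81$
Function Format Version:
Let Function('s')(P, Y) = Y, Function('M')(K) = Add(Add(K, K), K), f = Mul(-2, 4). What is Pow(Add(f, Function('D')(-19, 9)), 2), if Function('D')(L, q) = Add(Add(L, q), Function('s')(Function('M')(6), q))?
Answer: 81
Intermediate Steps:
f = -8
Function('M')(K) = Mul(3, K) (Function('M')(K) = Add(Mul(2, K), K) = Mul(3, K))
Function('D')(L, q) = Add(L, Mul(2, q)) (Function('D')(L, q) = Add(Add(L, q), q) = Add(L, Mul(2, q)))
Pow(Add(f, Function('D')(-19, 9)), 2) = Pow(Add(-8, Add(-19, Mul(2, 9))), 2) = Pow(Add(-8, Add(-19, 18)), 2) = Pow(Add(-8, -1), 2) = Pow(-9, 2) = 81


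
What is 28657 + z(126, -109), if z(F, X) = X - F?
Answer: 28422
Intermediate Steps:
28657 + z(126, -109) = 28657 + (-109 - 1*126) = 28657 + (-109 - 126) = 28657 - 235 = 28422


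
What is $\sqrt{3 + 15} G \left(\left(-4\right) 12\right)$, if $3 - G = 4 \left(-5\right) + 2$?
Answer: $- 3024 \sqrt{2} \approx -4276.6$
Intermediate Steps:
$G = 21$ ($G = 3 - \left(4 \left(-5\right) + 2\right) = 3 - \left(-20 + 2\right) = 3 - -18 = 3 + 18 = 21$)
$\sqrt{3 + 15} G \left(\left(-4\right) 12\right) = \sqrt{3 + 15} \cdot 21 \left(\left(-4\right) 12\right) = \sqrt{18} \cdot 21 \left(-48\right) = 3 \sqrt{2} \cdot 21 \left(-48\right) = 63 \sqrt{2} \left(-48\right) = - 3024 \sqrt{2}$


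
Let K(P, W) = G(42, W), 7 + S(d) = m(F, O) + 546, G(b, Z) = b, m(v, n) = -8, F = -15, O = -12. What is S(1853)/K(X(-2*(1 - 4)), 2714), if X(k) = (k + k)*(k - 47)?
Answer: 177/14 ≈ 12.643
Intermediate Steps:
S(d) = 531 (S(d) = -7 + (-8 + 546) = -7 + 538 = 531)
X(k) = 2*k*(-47 + k) (X(k) = (2*k)*(-47 + k) = 2*k*(-47 + k))
K(P, W) = 42
S(1853)/K(X(-2*(1 - 4)), 2714) = 531/42 = 531*(1/42) = 177/14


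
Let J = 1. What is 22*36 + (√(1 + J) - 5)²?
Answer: 819 - 10*√2 ≈ 804.86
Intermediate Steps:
22*36 + (√(1 + J) - 5)² = 22*36 + (√(1 + 1) - 5)² = 792 + (√2 - 5)² = 792 + (-5 + √2)²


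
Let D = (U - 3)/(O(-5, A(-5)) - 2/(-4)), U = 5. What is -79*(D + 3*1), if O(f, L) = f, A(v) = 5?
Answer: -1817/9 ≈ -201.89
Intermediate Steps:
D = -4/9 (D = (5 - 3)/(-5 - 2/(-4)) = 2/(-5 - 2*(-¼)) = 2/(-5 + ½) = 2/(-9/2) = 2*(-2/9) = -4/9 ≈ -0.44444)
-79*(D + 3*1) = -79*(-4/9 + 3*1) = -79*(-4/9 + 3) = -79*23/9 = -1817/9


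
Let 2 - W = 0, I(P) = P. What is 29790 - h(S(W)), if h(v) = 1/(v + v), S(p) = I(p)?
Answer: 119159/4 ≈ 29790.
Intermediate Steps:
W = 2 (W = 2 - 1*0 = 2 + 0 = 2)
S(p) = p
h(v) = 1/(2*v)
29790 - h(S(W)) = 29790 - 1/(2*2) = 29790 - 1*1/4 = 29790 - 1/4 = 119159/4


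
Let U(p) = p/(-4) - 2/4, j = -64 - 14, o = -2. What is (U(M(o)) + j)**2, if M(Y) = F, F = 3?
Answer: 100489/16 ≈ 6280.6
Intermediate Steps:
M(Y) = 3
j = -78
U(p) = -1/2 - p/4 (U(p) = p*(-1/4) - 2*1/4 = -p/4 - 1/2 = -1/2 - p/4)
(U(M(o)) + j)**2 = ((-1/2 - 1/4*3) - 78)**2 = ((-1/2 - 3/4) - 78)**2 = (-5/4 - 78)**2 = (-317/4)**2 = 100489/16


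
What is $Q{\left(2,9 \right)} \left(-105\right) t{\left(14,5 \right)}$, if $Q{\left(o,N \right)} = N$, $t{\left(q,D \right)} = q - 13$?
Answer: $-945$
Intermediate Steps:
$t{\left(q,D \right)} = -13 + q$
$Q{\left(2,9 \right)} \left(-105\right) t{\left(14,5 \right)} = 9 \left(-105\right) \left(-13 + 14\right) = \left(-945\right) 1 = -945$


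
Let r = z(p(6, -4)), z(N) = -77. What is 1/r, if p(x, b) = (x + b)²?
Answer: -1/77 ≈ -0.012987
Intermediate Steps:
p(x, b) = (b + x)²
r = -77
1/r = 1/(-77) = -1/77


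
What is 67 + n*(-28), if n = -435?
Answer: 12247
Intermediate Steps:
67 + n*(-28) = 67 - 435*(-28) = 67 + 12180 = 12247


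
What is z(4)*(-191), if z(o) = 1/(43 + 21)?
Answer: -191/64 ≈ -2.9844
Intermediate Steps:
z(o) = 1/64
z(4)*(-191) = (1/64)*(-191) = -191/64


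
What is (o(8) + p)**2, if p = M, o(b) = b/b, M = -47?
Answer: 2116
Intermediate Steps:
o(b) = 1
p = -47
(o(8) + p)**2 = (1 - 47)**2 = (-46)**2 = 2116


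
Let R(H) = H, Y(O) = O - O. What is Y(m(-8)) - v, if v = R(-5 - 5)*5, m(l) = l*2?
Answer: 50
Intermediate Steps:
m(l) = 2*l
Y(O) = 0
v = -50 (v = (-5 - 5)*5 = -10*5 = -50)
Y(m(-8)) - v = 0 - 1*(-50) = 0 + 50 = 50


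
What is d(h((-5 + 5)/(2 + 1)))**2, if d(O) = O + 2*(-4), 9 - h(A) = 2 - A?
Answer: 1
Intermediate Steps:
h(A) = 7 + A (h(A) = 9 - (2 - A) = 9 + (-2 + A) = 7 + A)
d(O) = -8 + O (d(O) = O - 8 = -8 + O)
d(h((-5 + 5)/(2 + 1)))**2 = (-8 + (7 + (-5 + 5)/(2 + 1)))**2 = (-8 + (7 + 0/3))**2 = (-8 + (7 + 0*(1/3)))**2 = (-8 + (7 + 0))**2 = (-8 + 7)**2 = (-1)**2 = 1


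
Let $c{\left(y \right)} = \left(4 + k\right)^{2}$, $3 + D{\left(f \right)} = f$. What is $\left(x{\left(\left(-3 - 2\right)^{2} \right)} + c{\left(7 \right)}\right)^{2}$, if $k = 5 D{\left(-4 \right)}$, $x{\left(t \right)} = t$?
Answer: $972196$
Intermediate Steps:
$D{\left(f \right)} = -3 + f$
$k = -35$ ($k = 5 \left(-3 - 4\right) = 5 \left(-7\right) = -35$)
$c{\left(y \right)} = 961$ ($c{\left(y \right)} = \left(4 - 35\right)^{2} = \left(-31\right)^{2} = 961$)
$\left(x{\left(\left(-3 - 2\right)^{2} \right)} + c{\left(7 \right)}\right)^{2} = \left(\left(-3 - 2\right)^{2} + 961\right)^{2} = \left(\left(-5\right)^{2} + 961\right)^{2} = \left(25 + 961\right)^{2} = 986^{2} = 972196$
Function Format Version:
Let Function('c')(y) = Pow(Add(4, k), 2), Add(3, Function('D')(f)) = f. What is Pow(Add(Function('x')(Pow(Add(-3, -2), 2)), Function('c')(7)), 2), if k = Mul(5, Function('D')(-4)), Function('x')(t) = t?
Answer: 972196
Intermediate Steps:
Function('D')(f) = Add(-3, f)
k = -35 (k = Mul(5, Add(-3, -4)) = Mul(5, -7) = -35)
Function('c')(y) = 961 (Function('c')(y) = Pow(Add(4, -35), 2) = Pow(-31, 2) = 961)
Pow(Add(Function('x')(Pow(Add(-3, -2), 2)), Function('c')(7)), 2) = Pow(Add(Pow(Add(-3, -2), 2), 961), 2) = Pow(Add(Pow(-5, 2), 961), 2) = Pow(Add(25, 961), 2) = Pow(986, 2) = 972196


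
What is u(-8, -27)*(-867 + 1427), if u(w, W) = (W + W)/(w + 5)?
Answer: 10080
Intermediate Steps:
u(w, W) = 2*W/(5 + w) (u(w, W) = (2*W)/(5 + w) = 2*W/(5 + w))
u(-8, -27)*(-867 + 1427) = (2*(-27)/(5 - 8))*(-867 + 1427) = (2*(-27)/(-3))*560 = (2*(-27)*(-⅓))*560 = 18*560 = 10080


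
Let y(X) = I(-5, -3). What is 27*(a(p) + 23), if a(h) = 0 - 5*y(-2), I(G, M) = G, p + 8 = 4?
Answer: 1296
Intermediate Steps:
p = -4 (p = -8 + 4 = -4)
y(X) = -5
a(h) = 25 (a(h) = 0 - 5*(-5) = 0 + 25 = 25)
27*(a(p) + 23) = 27*(25 + 23) = 27*48 = 1296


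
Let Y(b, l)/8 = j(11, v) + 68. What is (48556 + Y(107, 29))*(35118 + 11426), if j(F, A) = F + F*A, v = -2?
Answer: 2281214528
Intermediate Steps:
j(F, A) = F + A*F
Y(b, l) = 456 (Y(b, l) = 8*(11*(1 - 2) + 68) = 8*(11*(-1) + 68) = 8*(-11 + 68) = 8*57 = 456)
(48556 + Y(107, 29))*(35118 + 11426) = (48556 + 456)*(35118 + 11426) = 49012*46544 = 2281214528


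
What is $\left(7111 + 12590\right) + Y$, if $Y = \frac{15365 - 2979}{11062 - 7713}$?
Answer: $\frac{65991035}{3349} \approx 19705.0$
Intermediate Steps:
$Y = \frac{12386}{3349} \approx 3.6984$
$\left(7111 + 12590\right) + Y = \left(7111 + 12590\right) + \frac{12386}{3349} = 19701 + \frac{12386}{3349} = \frac{65991035}{3349}$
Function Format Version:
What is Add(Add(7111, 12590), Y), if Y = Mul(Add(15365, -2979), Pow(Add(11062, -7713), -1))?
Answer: Rational(65991035, 3349) ≈ 19705.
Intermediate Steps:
Y = Rational(12386, 3349) (Y = Mul(12386, Pow(3349, -1)) = Mul(12386, Rational(1, 3349)) = Rational(12386, 3349) ≈ 3.6984)
Add(Add(7111, 12590), Y) = Add(Add(7111, 12590), Rational(12386, 3349)) = Add(19701, Rational(12386, 3349)) = Rational(65991035, 3349)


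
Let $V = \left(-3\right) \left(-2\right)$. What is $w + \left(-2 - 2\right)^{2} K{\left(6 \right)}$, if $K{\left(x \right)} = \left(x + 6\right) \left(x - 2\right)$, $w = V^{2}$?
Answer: $804$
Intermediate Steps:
$V = 6$
$w = 36$ ($w = 6^{2} = 36$)
$K{\left(x \right)} = \left(-2 + x\right) \left(6 + x\right)$ ($K{\left(x \right)} = \left(6 + x\right) \left(-2 + x\right) = \left(-2 + x\right) \left(6 + x\right)$)
$w + \left(-2 - 2\right)^{2} K{\left(6 \right)} = 36 + \left(-2 - 2\right)^{2} \left(-12 + 6^{2} + 4 \cdot 6\right) = 36 + \left(-4\right)^{2} \left(-12 + 36 + 24\right) = 36 + 16 \cdot 48 = 36 + 768 = 804$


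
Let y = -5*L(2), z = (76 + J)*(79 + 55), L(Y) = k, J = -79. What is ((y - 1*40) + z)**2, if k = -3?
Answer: 182329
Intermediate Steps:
L(Y) = -3
z = -402 (z = (76 - 79)*(79 + 55) = -3*134 = -402)
y = 15 (y = -5*(-3) = 15)
((y - 1*40) + z)**2 = ((15 - 1*40) - 402)**2 = ((15 - 40) - 402)**2 = (-25 - 402)**2 = (-427)**2 = 182329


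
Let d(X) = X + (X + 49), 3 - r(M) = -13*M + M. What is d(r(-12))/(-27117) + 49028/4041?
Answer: 16425109/1352837 ≈ 12.141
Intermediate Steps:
r(M) = 3 + 12*M (r(M) = 3 - (-13*M + M) = 3 - (-12)*M = 3 + 12*M)
d(X) = 49 + 2*X (d(X) = X + (49 + X) = 49 + 2*X)
d(r(-12))/(-27117) + 49028/4041 = (49 + 2*(3 + 12*(-12)))/(-27117) + 49028/4041 = (49 + 2*(3 - 144))*(-1/27117) + 49028*(1/4041) = (49 + 2*(-141))*(-1/27117) + 49028/4041 = (49 - 282)*(-1/27117) + 49028/4041 = -233*(-1/27117) + 49028/4041 = 233/27117 + 49028/4041 = 16425109/1352837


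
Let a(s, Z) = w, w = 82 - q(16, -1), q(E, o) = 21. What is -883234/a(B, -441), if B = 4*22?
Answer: -883234/61 ≈ -14479.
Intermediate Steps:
w = 61 (w = 82 - 1*21 = 82 - 21 = 61)
B = 88
a(s, Z) = 61
-883234/a(B, -441) = -883234/61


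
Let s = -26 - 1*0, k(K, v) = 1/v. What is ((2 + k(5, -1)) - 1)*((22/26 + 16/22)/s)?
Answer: 0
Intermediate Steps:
s = -26 (s = -26 + 0 = -26)
((2 + k(5, -1)) - 1)*((22/26 + 16/22)/s) = ((2 + 1/(-1)) - 1)*((22/26 + 16/22)/(-26)) = ((2 - 1) - 1)*((22*(1/26) + 16*(1/22))*(-1/26)) = (1 - 1)*((11/13 + 8/11)*(-1/26)) = 0*((225/143)*(-1/26)) = 0*(-225/3718) = 0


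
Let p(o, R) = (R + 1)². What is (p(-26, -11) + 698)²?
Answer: 636804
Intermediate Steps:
p(o, R) = (1 + R)²
(p(-26, -11) + 698)² = ((1 - 11)² + 698)² = ((-10)² + 698)² = (100 + 698)² = 798² = 636804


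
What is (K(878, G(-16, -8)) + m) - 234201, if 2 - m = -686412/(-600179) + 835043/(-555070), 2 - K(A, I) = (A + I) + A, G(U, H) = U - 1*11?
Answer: -78596587748058923/333141357530 ≈ -2.3593e+5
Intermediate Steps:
G(U, H) = -11 + U (G(U, H) = U - 11 = -11 + U)
K(A, I) = 2 - I - 2*A (K(A, I) = 2 - ((A + I) + A) = 2 - (I + 2*A) = 2 + (-I - 2*A) = 2 - I - 2*A)
m = 786451278917/333141357530 (m = 2 - (-686412/(-600179) + 835043/(-555070)) = 2 - (-686412*(-1/600179) + 835043*(-1/555070)) = 2 - (686412/600179 - 835043/555070) = 2 - 1*(-120168563857/333141357530) = 2 + 120168563857/333141357530 = 786451278917/333141357530 ≈ 2.3607)
(K(878, G(-16, -8)) + m) - 234201 = ((2 - (-11 - 16) - 2*878) + 786451278917/333141357530) - 234201 = ((2 - 1*(-27) - 1756) + 786451278917/333141357530) - 234201 = ((2 + 27 - 1756) + 786451278917/333141357530) - 234201 = (-1727 + 786451278917/333141357530) - 234201 = -574548673175393/333141357530 - 234201 = -78596587748058923/333141357530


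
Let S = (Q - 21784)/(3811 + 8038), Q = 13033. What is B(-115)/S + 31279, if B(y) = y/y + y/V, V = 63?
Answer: 17245135475/551313 ≈ 31280.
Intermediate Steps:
S = -8751/11849 (S = (13033 - 21784)/(3811 + 8038) = -8751/11849 ≈ -0.73854)
B(y) = 1 + y/63 (B(y) = y/y + y/63 = 1 + y*(1/63) = 1 + y/63)
B(-115)/S + 31279 = (1 + (1/63)*(-115))/(-8751/11849) + 31279 = (1 - 115/63)*(-11849/8751) + 31279 = -52/63*(-11849/8751) + 31279 = 616148/551313 + 31279 = 17245135475/551313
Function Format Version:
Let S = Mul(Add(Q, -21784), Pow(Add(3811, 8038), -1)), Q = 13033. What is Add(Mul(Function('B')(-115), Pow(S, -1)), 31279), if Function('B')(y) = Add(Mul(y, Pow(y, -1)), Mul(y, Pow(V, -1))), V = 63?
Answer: Rational(17245135475, 551313) ≈ 31280.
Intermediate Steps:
S = Rational(-8751, 11849) (S = Mul(Add(13033, -21784), Pow(Add(3811, 8038), -1)) = Mul(-8751, Pow(11849, -1)) = Mul(-8751, Rational(1, 11849)) = Rational(-8751, 11849) ≈ -0.73854)
Function('B')(y) = Add(1, Mul(Rational(1, 63), y)) (Function('B')(y) = Add(Mul(y, Pow(y, -1)), Mul(y, Pow(63, -1))) = Add(1, Mul(y, Rational(1, 63))) = Add(1, Mul(Rational(1, 63), y)))
Add(Mul(Function('B')(-115), Pow(S, -1)), 31279) = Add(Mul(Add(1, Mul(Rational(1, 63), -115)), Pow(Rational(-8751, 11849), -1)), 31279) = Add(Mul(Add(1, Rational(-115, 63)), Rational(-11849, 8751)), 31279) = Add(Mul(Rational(-52, 63), Rational(-11849, 8751)), 31279) = Add(Rational(616148, 551313), 31279) = Rational(17245135475, 551313)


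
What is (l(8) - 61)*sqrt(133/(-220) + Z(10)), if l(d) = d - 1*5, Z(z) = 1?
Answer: -29*sqrt(4785)/55 ≈ -36.473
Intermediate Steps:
l(d) = -5 + d (l(d) = d - 5 = -5 + d)
(l(8) - 61)*sqrt(133/(-220) + Z(10)) = ((-5 + 8) - 61)*sqrt(133/(-220) + 1) = (3 - 61)*sqrt(133*(-1/220) + 1) = -58*sqrt(-133/220 + 1) = -29*sqrt(4785)/55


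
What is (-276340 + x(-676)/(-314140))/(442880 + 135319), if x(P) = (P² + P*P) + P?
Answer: -21702590219/45408858465 ≈ -0.47794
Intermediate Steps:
x(P) = P + 2*P² (x(P) = (P² + P²) + P = 2*P² + P = P + 2*P²)
(-276340 + x(-676)/(-314140))/(442880 + 135319) = (-276340 - 676*(1 + 2*(-676))/(-314140))/(442880 + 135319) = (-276340 - 676*(1 - 1352)*(-1/314140))/578199 = (-276340 - 676*(-1351)*(-1/314140))*(1/578199) = (-276340 + 913276*(-1/314140))*(1/578199) = (-276340 - 228319/78535)*(1/578199) = -21702590219/78535*1/578199 = -21702590219/45408858465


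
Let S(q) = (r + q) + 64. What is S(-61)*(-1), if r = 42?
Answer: -45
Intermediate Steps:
S(q) = 106 + q (S(q) = (42 + q) + 64 = 106 + q)
S(-61)*(-1) = (106 - 61)*(-1) = 45*(-1) = -45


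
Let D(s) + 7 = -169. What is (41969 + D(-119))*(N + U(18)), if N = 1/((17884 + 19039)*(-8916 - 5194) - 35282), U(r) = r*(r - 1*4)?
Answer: 5487284680857039/521018812 ≈ 1.0532e+7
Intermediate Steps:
D(s) = -176 (D(s) = -7 - 169 = -176)
U(r) = r*(-4 + r) (U(r) = r*(r - 4) = r*(-4 + r))
N = -1/521018812 (N = 1/(36923*(-14110) - 35282) = 1/(-520983530 - 35282) = 1/(-521018812) = -1/521018812 ≈ -1.9193e-9)
(41969 + D(-119))*(N + U(18)) = (41969 - 176)*(-1/521018812 + 18*(-4 + 18)) = 41793*(-1/521018812 + 18*14) = 41793*(-1/521018812 + 252) = 41793*(131296740623/521018812) = 5487284680857039/521018812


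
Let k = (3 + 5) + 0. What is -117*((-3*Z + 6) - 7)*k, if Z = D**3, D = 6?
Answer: 607464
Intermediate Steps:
Z = 216 (Z = 6**3 = 216)
k = 8 (k = 8 + 0 = 8)
-117*((-3*Z + 6) - 7)*k = -117*((-3*216 + 6) - 7)*8 = -117*((-648 + 6) - 7)*8 = -117*(-642 - 7)*8 = -(-75933)*8 = -117*(-5192) = 607464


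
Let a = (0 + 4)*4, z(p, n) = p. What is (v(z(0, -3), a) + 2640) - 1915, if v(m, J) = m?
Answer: 725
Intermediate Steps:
a = 16 (a = 4*4 = 16)
(v(z(0, -3), a) + 2640) - 1915 = (0 + 2640) - 1915 = 2640 - 1915 = 725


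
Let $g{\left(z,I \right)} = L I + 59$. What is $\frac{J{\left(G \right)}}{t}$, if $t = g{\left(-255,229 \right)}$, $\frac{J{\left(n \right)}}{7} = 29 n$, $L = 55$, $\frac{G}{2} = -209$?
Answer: $- \frac{2233}{333} \approx -6.7057$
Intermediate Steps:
$G = -418$ ($G = 2 \left(-209\right) = -418$)
$J{\left(n \right)} = 203 n$ ($J{\left(n \right)} = 7 \cdot 29 n = 203 n$)
$g{\left(z,I \right)} = 59 + 55 I$ ($g{\left(z,I \right)} = 55 I + 59 = 59 + 55 I$)
$t = 12654$ ($t = 59 + 55 \cdot 229 = 59 + 12595 = 12654$)
$\frac{J{\left(G \right)}}{t} = \frac{203 \left(-418\right)}{12654} = \left(-84854\right) \frac{1}{12654} = - \frac{2233}{333}$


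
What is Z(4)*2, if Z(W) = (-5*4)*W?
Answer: -160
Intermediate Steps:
Z(W) = -20*W
Z(4)*2 = -20*4*2 = -80*2 = -160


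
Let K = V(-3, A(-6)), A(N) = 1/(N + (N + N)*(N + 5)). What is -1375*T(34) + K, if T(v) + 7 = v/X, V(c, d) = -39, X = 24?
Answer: 91657/12 ≈ 7638.1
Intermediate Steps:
A(N) = 1/(N + 2*N*(5 + N)) (A(N) = 1/(N + (2*N)*(5 + N)) = 1/(N + 2*N*(5 + N)))
T(v) = -7 + v/24
K = -39
-1375*T(34) + K = -1375*(-7 + (1/24)*34) - 39 = -1375*(-7 + 17/12) - 39 = -1375*(-67/12) - 39 = 92125/12 - 39 = 91657/12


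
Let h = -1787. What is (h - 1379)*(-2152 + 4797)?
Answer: -8374070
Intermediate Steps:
(h - 1379)*(-2152 + 4797) = (-1787 - 1379)*(-2152 + 4797) = -3166*2645 = -8374070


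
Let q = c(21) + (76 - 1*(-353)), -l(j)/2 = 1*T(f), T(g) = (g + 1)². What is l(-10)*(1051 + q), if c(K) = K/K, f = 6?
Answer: -145138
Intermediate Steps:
T(g) = (1 + g)²
l(j) = -98 (l(j) = -2*(1 + 6)² = -2*7² = -2*49 = -98)
c(K) = 1
q = 430 (q = 1 + (76 - 1*(-353)) = 1 + (76 + 353) = 1 + 429 = 430)
l(-10)*(1051 + q) = -98*(1051 + 430) = -98*1481 = -145138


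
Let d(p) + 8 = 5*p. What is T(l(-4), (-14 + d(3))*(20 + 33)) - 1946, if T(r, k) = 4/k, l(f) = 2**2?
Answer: -721970/371 ≈ -1946.0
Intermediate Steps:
l(f) = 4
d(p) = -8 + 5*p
T(l(-4), (-14 + d(3))*(20 + 33)) - 1946 = 4/(((-14 + (-8 + 5*3))*(20 + 33))) - 1946 = 4/(((-14 + (-8 + 15))*53)) - 1946 = 4/(((-14 + 7)*53)) - 1946 = 4/((-7*53)) - 1946 = 4/(-371) - 1946 = 4*(-1/371) - 1946 = -4/371 - 1946 = -721970/371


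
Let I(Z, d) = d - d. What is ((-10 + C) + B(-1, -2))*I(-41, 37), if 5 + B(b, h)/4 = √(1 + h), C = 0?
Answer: 0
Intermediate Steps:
I(Z, d) = 0
B(b, h) = -20 + 4*√(1 + h)
((-10 + C) + B(-1, -2))*I(-41, 37) = ((-10 + 0) + (-20 + 4*√(1 - 2)))*0 = (-10 + (-20 + 4*√(-1)))*0 = (-10 + (-20 + 4*I))*0 = (-30 + 4*I)*0 = 0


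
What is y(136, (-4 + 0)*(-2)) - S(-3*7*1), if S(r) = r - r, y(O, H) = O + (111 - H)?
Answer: 239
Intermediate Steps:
y(O, H) = 111 + O - H
S(r) = 0
y(136, (-4 + 0)*(-2)) - S(-3*7*1) = (111 + 136 - (-4 + 0)*(-2)) - 1*0 = (111 + 136 - (-4)*(-2)) + 0 = (111 + 136 - 1*8) + 0 = (111 + 136 - 8) + 0 = 239 + 0 = 239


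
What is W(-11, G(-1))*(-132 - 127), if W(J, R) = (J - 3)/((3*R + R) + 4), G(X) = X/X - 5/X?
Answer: 259/2 ≈ 129.50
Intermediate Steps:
G(X) = 1 - 5/X
W(J, R) = (-3 + J)/(4 + 4*R) (W(J, R) = (-3 + J)/(4*R + 4) = (-3 + J)/(4 + 4*R))
W(-11, G(-1))*(-132 - 127) = ((-3 - 11)/(4*(1 + (-5 - 1)/(-1))))*(-132 - 127) = ((¼)*(-14)/(1 - 1*(-6)))*(-259) = ((¼)*(-14)/(1 + 6))*(-259) = ((¼)*(-14)/7)*(-259) = ((¼)*(⅐)*(-14))*(-259) = -½*(-259) = 259/2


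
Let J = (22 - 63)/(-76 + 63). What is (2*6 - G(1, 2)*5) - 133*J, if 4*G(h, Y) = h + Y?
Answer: -21383/52 ≈ -411.21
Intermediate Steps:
G(h, Y) = Y/4 + h/4 (G(h, Y) = (h + Y)/4 = (Y + h)/4 = Y/4 + h/4)
J = 41/13 (J = -41/(-13) = -41*(-1/13) = 41/13 ≈ 3.1538)
(2*6 - G(1, 2)*5) - 133*J = (2*6 - ((1/4)*2 + (1/4)*1)*5) - 133*41/13 = (12 - (1/2 + 1/4)*5) - 5453/13 = (12 - 1*3/4*5) - 5453/13 = (12 - 3/4*5) - 5453/13 = (12 - 15/4) - 5453/13 = 33/4 - 5453/13 = -21383/52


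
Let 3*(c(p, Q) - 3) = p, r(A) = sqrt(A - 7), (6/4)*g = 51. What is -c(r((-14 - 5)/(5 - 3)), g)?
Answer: -3 - I*sqrt(66)/6 ≈ -3.0 - 1.354*I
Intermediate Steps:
g = 34 (g = (2/3)*51 = 34)
r(A) = sqrt(-7 + A)
c(p, Q) = 3 + p/3
-c(r((-14 - 5)/(5 - 3)), g) = -(3 + sqrt(-7 + (-14 - 5)/(5 - 3))/3) = -(3 + sqrt(-7 - 19/2)/3) = -(3 + sqrt(-33/2)/3) = -(3 + (I*sqrt(66)/2)/3) = -(3 + I*sqrt(66)/6) = -3 - I*sqrt(66)/6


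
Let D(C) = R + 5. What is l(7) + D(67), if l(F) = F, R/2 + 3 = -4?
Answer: -2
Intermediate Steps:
R = -14 (R = -6 + 2*(-4) = -6 - 8 = -14)
D(C) = -9 (D(C) = -14 + 5 = -9)
l(7) + D(67) = 7 - 9 = -2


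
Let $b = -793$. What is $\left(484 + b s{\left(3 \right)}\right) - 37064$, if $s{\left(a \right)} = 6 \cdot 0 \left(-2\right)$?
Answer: $-36580$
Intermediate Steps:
$s{\left(a \right)} = 0$ ($s{\left(a \right)} = 0 \left(-2\right) = 0$)
$\left(484 + b s{\left(3 \right)}\right) - 37064 = \left(484 - 0\right) - 37064 = \left(484 + 0\right) - 37064 = 484 - 37064 = -36580$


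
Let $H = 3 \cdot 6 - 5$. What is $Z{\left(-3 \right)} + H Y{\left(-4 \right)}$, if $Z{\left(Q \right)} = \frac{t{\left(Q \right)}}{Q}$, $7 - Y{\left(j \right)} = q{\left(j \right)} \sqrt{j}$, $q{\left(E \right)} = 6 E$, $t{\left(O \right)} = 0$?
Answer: $91 + 624 i \approx 91.0 + 624.0 i$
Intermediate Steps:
$Y{\left(j \right)} = 7 - 6 j^{\frac{3}{2}}$ ($Y{\left(j \right)} = 7 - 6 j \sqrt{j} = 7 - 6 j^{\frac{3}{2}}$)
$Z{\left(Q \right)} = 0$ ($Z{\left(Q \right)} = \frac{0}{Q} = 0$)
$H = 13$ ($H = 18 - 5 = 13$)
$Z{\left(-3 \right)} + H Y{\left(-4 \right)} = 0 + 13 \left(7 - 6 \left(-4\right)^{\frac{3}{2}}\right) = 0 + 13 \left(7 - 6 \left(- 8 i\right)\right) = 0 + 13 \left(7 + 48 i\right) = 0 + \left(91 + 624 i\right) = 91 + 624 i$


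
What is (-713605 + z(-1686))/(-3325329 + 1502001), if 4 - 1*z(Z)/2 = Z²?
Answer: 6398789/1823328 ≈ 3.5094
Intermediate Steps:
z(Z) = 8 - 2*Z²
(-713605 + z(-1686))/(-3325329 + 1502001) = (-713605 + (8 - 2*(-1686)²))/(-3325329 + 1502001) = (-713605 + (8 - 2*2842596))/(-1823328) = (-713605 + (8 - 5685192))*(-1/1823328) = (-713605 - 5685184)*(-1/1823328) = -6398789*(-1/1823328) = 6398789/1823328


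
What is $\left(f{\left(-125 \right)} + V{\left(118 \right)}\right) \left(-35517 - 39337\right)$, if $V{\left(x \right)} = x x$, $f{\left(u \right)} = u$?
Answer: $-1032910346$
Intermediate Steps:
$V{\left(x \right)} = x^{2}$
$\left(f{\left(-125 \right)} + V{\left(118 \right)}\right) \left(-35517 - 39337\right) = \left(-125 + 118^{2}\right) \left(-35517 - 39337\right) = \left(-125 + 13924\right) \left(-74854\right) = 13799 \left(-74854\right) = -1032910346$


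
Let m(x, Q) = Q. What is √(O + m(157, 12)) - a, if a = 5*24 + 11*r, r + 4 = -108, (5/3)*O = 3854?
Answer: 1112 + √58110/5 ≈ 1160.2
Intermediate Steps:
O = 11562/5 (O = (⅗)*3854 = 11562/5 ≈ 2312.4)
r = -112 (r = -4 - 108 = -112)
a = -1112 (a = 5*24 + 11*(-112) = 120 - 1232 = -1112)
√(O + m(157, 12)) - a = √(11562/5 + 12) - 1*(-1112) = √(11622/5) + 1112 = √58110/5 + 1112 = 1112 + √58110/5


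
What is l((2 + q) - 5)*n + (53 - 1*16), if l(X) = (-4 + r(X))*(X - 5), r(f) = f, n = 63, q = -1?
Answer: 4573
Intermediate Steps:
l(X) = (-5 + X)*(-4 + X) (l(X) = (-4 + X)*(X - 5) = (-4 + X)*(-5 + X) = (-5 + X)*(-4 + X))
l((2 + q) - 5)*n + (53 - 1*16) = (20 + ((2 - 1) - 5)**2 - 9*((2 - 1) - 5))*63 + (53 - 1*16) = (20 + (1 - 5)**2 - 9*(1 - 5))*63 + (53 - 16) = (20 + (-4)**2 - 9*(-4))*63 + 37 = (20 + 16 + 36)*63 + 37 = 72*63 + 37 = 4536 + 37 = 4573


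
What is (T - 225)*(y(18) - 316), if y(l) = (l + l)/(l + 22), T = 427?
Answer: -318251/5 ≈ -63650.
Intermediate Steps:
y(l) = 2*l/(22 + l) (y(l) = (2*l)/(22 + l) = 2*l/(22 + l))
(T - 225)*(y(18) - 316) = (427 - 225)*(2*18/(22 + 18) - 316) = 202*(2*18/40 - 316) = 202*(2*18*(1/40) - 316) = 202*(9/10 - 316) = 202*(-3151/10) = -318251/5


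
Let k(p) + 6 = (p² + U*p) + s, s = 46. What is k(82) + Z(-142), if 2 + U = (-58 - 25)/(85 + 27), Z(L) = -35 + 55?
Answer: 367317/56 ≈ 6559.2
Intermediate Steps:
Z(L) = 20
U = -307/112 (U = -2 + (-58 - 25)/(85 + 27) = -2 - 83/112 = -307/112 ≈ -2.7411)
k(p) = 40 + p² - 307*p/112 (k(p) = -6 + ((p² - 307*p/112) + 46) = -6 + (46 + p² - 307*p/112) = 40 + p² - 307*p/112)
k(82) + Z(-142) = (40 + 82² - 307/112*82) + 20 = (40 + 6724 - 12587/56) + 20 = 366197/56 + 20 = 367317/56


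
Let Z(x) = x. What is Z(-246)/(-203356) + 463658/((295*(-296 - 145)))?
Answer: -47127816439/13227799410 ≈ -3.5628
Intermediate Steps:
Z(-246)/(-203356) + 463658/((295*(-296 - 145))) = -246/(-203356) + 463658/((295*(-296 - 145))) = -246*(-1/203356) + 463658/((295*(-441))) = 123/101678 + 463658/(-130095) = 123/101678 + 463658*(-1/130095) = 123/101678 - 463658/130095 = -47127816439/13227799410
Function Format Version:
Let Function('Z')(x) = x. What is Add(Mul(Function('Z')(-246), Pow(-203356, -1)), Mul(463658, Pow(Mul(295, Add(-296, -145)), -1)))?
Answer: Rational(-47127816439, 13227799410) ≈ -3.5628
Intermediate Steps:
Add(Mul(Function('Z')(-246), Pow(-203356, -1)), Mul(463658, Pow(Mul(295, Add(-296, -145)), -1))) = Add(Mul(-246, Pow(-203356, -1)), Mul(463658, Pow(Mul(295, Add(-296, -145)), -1))) = Add(Mul(-246, Rational(-1, 203356)), Mul(463658, Pow(Mul(295, -441), -1))) = Add(Rational(123, 101678), Mul(463658, Pow(-130095, -1))) = Add(Rational(123, 101678), Mul(463658, Rational(-1, 130095))) = Add(Rational(123, 101678), Rational(-463658, 130095)) = Rational(-47127816439, 13227799410)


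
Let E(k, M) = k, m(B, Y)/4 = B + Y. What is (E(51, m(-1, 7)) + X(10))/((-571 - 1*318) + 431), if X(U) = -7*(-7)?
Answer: -50/229 ≈ -0.21834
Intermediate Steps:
m(B, Y) = 4*B + 4*Y (m(B, Y) = 4*(B + Y) = 4*B + 4*Y)
X(U) = 49
(E(51, m(-1, 7)) + X(10))/((-571 - 1*318) + 431) = (51 + 49)/((-571 - 1*318) + 431) = 100/((-571 - 318) + 431) = 100/(-889 + 431) = 100/(-458) = 100*(-1/458) = -50/229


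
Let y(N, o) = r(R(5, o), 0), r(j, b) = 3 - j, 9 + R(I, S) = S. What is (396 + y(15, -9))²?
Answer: 173889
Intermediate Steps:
R(I, S) = -9 + S
y(N, o) = 12 - o (y(N, o) = 3 - (-9 + o) = 3 + (9 - o) = 12 - o)
(396 + y(15, -9))² = (396 + (12 - 1*(-9)))² = (396 + (12 + 9))² = (396 + 21)² = 417² = 173889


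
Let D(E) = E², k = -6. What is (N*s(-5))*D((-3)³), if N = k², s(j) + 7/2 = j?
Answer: -223074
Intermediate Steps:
s(j) = -7/2 + j
N = 36 (N = (-6)² = 36)
(N*s(-5))*D((-3)³) = (36*(-7/2 - 5))*((-3)³)² = (36*(-17/2))*(-27)² = -306*729 = -223074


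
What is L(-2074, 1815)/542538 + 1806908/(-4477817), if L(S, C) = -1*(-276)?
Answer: -9598827206/23817508623 ≈ -0.40302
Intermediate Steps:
L(S, C) = 276
L(-2074, 1815)/542538 + 1806908/(-4477817) = 276/542538 + 1806908/(-4477817) = 276*(1/542538) + 1806908*(-1/4477817) = 46/90423 - 1806908/4477817 = -9598827206/23817508623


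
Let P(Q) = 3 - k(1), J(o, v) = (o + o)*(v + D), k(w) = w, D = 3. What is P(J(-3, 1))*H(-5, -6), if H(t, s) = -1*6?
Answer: -12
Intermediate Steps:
J(o, v) = 2*o*(3 + v) (J(o, v) = (o + o)*(v + 3) = (2*o)*(3 + v) = 2*o*(3 + v))
H(t, s) = -6
P(Q) = 2 (P(Q) = 3 - 1*1 = 3 - 1 = 2)
P(J(-3, 1))*H(-5, -6) = 2*(-6) = -12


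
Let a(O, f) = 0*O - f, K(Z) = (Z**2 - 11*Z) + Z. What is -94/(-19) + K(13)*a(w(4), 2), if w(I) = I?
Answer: -1388/19 ≈ -73.053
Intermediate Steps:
K(Z) = Z**2 - 10*Z
a(O, f) = -f (a(O, f) = 0 - f = -f)
-94/(-19) + K(13)*a(w(4), 2) = -94/(-19) + (13*(-10 + 13))*(-1*2) = -94*(-1/19) + (13*3)*(-2) = 94/19 + 39*(-2) = 94/19 - 78 = -1388/19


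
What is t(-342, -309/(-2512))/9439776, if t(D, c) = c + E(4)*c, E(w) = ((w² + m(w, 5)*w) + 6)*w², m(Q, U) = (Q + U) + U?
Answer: 128647/7904239104 ≈ 1.6276e-5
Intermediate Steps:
m(Q, U) = Q + 2*U
E(w) = w²*(6 + w² + w*(10 + w)) (E(w) = ((w² + (w + 2*5)*w) + 6)*w² = ((w² + (w + 10)*w) + 6)*w² = ((w² + (10 + w)*w) + 6)*w² = ((w² + w*(10 + w)) + 6)*w² = (6 + w² + w*(10 + w))*w² = w²*(6 + w² + w*(10 + w)))
t(D, c) = 1249*c (t(D, c) = c + (4²*(6 + 4² + 4*(10 + 4)))*c = c + (16*(6 + 16 + 4*14))*c = c + (16*(6 + 16 + 56))*c = c + (16*78)*c = c + 1248*c = 1249*c)
t(-342, -309/(-2512))/9439776 = (1249*(-309/(-2512)))/9439776 = (1249*(-309*(-1/2512)))*(1/9439776) = (1249*(309/2512))*(1/9439776) = (385941/2512)*(1/9439776) = 128647/7904239104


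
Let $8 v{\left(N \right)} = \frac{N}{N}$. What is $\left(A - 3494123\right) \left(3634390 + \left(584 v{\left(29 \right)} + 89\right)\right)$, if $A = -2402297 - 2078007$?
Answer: $-28983469601704$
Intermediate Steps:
$v{\left(N \right)} = \frac{1}{8}$ ($v{\left(N \right)} = \frac{N \frac{1}{N}}{8} = \frac{1}{8} \cdot 1 = \frac{1}{8}$)
$A = -4480304$
$\left(A - 3494123\right) \left(3634390 + \left(584 v{\left(29 \right)} + 89\right)\right) = \left(-4480304 - 3494123\right) \left(3634390 + \left(584 \cdot \frac{1}{8} + 89\right)\right) = - 7974427 \left(3634390 + \left(73 + 89\right)\right) = - 7974427 \left(3634390 + 162\right) = \left(-7974427\right) 3634552 = -28983469601704$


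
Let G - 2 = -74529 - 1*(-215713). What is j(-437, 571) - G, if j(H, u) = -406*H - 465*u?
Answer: -229279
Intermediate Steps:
G = 141186 (G = 2 + (-74529 - 1*(-215713)) = 2 + (-74529 + 215713) = 2 + 141184 = 141186)
j(H, u) = -465*u - 406*H
j(-437, 571) - G = (-465*571 - 406*(-437)) - 1*141186 = (-265515 + 177422) - 141186 = -88093 - 141186 = -229279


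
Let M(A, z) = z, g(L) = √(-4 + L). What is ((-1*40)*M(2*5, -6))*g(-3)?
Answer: 240*I*√7 ≈ 634.98*I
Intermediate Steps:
((-1*40)*M(2*5, -6))*g(-3) = (-1*40*(-6))*√(-4 - 3) = (-40*(-6))*√(-7) = 240*(I*√7) = 240*I*√7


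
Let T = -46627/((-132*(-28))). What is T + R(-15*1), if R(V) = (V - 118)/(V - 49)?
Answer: -22255/2112 ≈ -10.537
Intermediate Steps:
R(V) = (-118 + V)/(-49 + V)
T = -6661/528 (T = -46627/3696 = -46627*1/3696 = -6661/528 ≈ -12.616)
T + R(-15*1) = -6661/528 + (-118 - 15*1)/(-49 - 15*1) = -6661/528 + (-118 - 15)/(-49 - 15) = -6661/528 - 133/(-64) = -6661/528 - 1/64*(-133) = -6661/528 + 133/64 = -22255/2112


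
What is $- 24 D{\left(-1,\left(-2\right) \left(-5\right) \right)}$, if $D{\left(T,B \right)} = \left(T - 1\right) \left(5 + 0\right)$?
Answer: $240$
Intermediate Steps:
$D{\left(T,B \right)} = -5 + 5 T$ ($D{\left(T,B \right)} = \left(-1 + T\right) 5 = -5 + 5 T$)
$- 24 D{\left(-1,\left(-2\right) \left(-5\right) \right)} = - 24 \left(-5 + 5 \left(-1\right)\right) = - 24 \left(-5 - 5\right) = \left(-24\right) \left(-10\right) = 240$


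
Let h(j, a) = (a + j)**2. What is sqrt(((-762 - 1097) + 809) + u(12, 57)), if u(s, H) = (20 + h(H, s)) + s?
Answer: sqrt(3743) ≈ 61.180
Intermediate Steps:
u(s, H) = 20 + s + (H + s)**2 (u(s, H) = (20 + (s + H)**2) + s = (20 + (H + s)**2) + s = 20 + s + (H + s)**2)
sqrt(((-762 - 1097) + 809) + u(12, 57)) = sqrt(((-762 - 1097) + 809) + (20 + 12 + (57 + 12)**2)) = sqrt((-1859 + 809) + (20 + 12 + 69**2)) = sqrt(-1050 + (20 + 12 + 4761)) = sqrt(-1050 + 4793) = sqrt(3743)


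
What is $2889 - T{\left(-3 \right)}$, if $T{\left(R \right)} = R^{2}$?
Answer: $2880$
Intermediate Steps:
$2889 - T{\left(-3 \right)} = 2889 - \left(-3\right)^{2} = 2889 - 9 = 2880$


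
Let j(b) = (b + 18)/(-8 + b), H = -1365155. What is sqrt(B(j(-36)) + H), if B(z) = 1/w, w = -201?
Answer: 2*I*sqrt(13788406839)/201 ≈ 1168.4*I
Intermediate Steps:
j(b) = (18 + b)/(-8 + b)
B(z) = -1/201 (B(z) = 1/(-201) = -1/201)
sqrt(B(j(-36)) + H) = sqrt(-1/201 - 1365155) = sqrt(-274396156/201) = 2*I*sqrt(13788406839)/201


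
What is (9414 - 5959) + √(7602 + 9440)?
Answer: 3455 + √17042 ≈ 3585.5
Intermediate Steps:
(9414 - 5959) + √(7602 + 9440) = 3455 + √17042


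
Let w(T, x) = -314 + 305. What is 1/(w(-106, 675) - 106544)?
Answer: -1/106553 ≈ -9.3850e-6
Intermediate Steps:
w(T, x) = -9
1/(w(-106, 675) - 106544) = 1/(-9 - 106544) = 1/(-106553) = -1/106553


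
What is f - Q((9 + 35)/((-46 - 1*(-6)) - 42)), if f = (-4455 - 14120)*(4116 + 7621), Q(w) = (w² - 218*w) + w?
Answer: -366483032993/1681 ≈ -2.1801e+8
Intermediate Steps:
Q(w) = w² - 217*w
f = -218014775 (f = -18575*11737 = -218014775)
f - Q((9 + 35)/((-46 - 1*(-6)) - 42)) = -218014775 - (9 + 35)/((-46 - 1*(-6)) - 42)*(-217 + (9 + 35)/((-46 - 1*(-6)) - 42)) = -218014775 - 44/((-46 + 6) - 42)*(-217 + 44/((-46 + 6) - 42)) = -218014775 - 44/(-40 - 42)*(-217 + 44/(-40 - 42)) = -218014775 - 44/(-82)*(-217 + 44/(-82)) = -218014775 - 44*(-1/82)*(-217 + 44*(-1/82)) = -218014775 - (-22)*(-217 - 22/41)/41 = -218014775 - (-22)*(-8919)/(41*41) = -218014775 - 1*196218/1681 = -218014775 - 196218/1681 = -366483032993/1681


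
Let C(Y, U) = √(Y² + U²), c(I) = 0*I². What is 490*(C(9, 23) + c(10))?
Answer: 490*√610 ≈ 12102.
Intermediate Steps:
c(I) = 0
C(Y, U) = √(U² + Y²)
490*(C(9, 23) + c(10)) = 490*(√(23² + 9²) + 0) = 490*(√(529 + 81) + 0) = 490*(√610 + 0) = 490*√610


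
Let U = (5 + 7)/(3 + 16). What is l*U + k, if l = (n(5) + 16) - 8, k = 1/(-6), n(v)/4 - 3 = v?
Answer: 2861/114 ≈ 25.096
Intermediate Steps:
n(v) = 12 + 4*v
k = -⅙ ≈ -0.16667
U = 12/19 ≈ 0.63158
l = 40 (l = ((12 + 4*5) + 16) - 8 = ((12 + 20) + 16) - 8 = (32 + 16) - 8 = 48 - 8 = 40)
l*U + k = 40*(12/19) - ⅙ = 480/19 - ⅙ = 2861/114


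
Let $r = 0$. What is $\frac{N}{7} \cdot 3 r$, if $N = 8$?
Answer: $0$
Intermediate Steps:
$\frac{N}{7} \cdot 3 r = \frac{8}{7} \cdot 3 \cdot 0 = \frac{24}{7} \cdot 0 = 0$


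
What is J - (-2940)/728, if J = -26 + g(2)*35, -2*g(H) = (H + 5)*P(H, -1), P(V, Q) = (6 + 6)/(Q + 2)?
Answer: -38791/26 ≈ -1492.0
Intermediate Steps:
P(V, Q) = 12/(2 + Q)
g(H) = -30 - 6*H (g(H) = -(H + 5)*12/(2 - 1)/2 = -(5 + H)*12/1/2 = -(5 + H)*12*1/2 = -(5 + H)*12/2 = -(60 + 12*H)/2 = -30 - 6*H)
J = -1496 (J = -26 + (-30 - 6*2)*35 = -26 + (-30 - 12)*35 = -26 - 42*35 = -26 - 1470 = -1496)
J - (-2940)/728 = -1496 - (-2940)/728 = -1496 - 1*(-105/26) = -1496 + 105/26 = -38791/26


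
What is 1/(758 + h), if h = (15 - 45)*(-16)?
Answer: 1/1238 ≈ 0.00080775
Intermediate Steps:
h = 480 (h = -30*(-16) = 480)
1/(758 + h) = 1/(758 + 480) = 1/1238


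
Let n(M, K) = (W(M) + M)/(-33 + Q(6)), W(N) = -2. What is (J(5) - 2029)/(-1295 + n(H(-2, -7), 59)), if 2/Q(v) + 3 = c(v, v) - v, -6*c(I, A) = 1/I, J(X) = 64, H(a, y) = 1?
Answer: 4243221/2796358 ≈ 1.5174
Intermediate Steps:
c(I, A) = -1/(6*I)
Q(v) = 2/(-3 - v - 1/(6*v)) (Q(v) = 2/(-3 + (-1/(6*v) - v)) = 2/(-3 + (-v - 1/(6*v))) = 2/(-3 - v - 1/(6*v)))
n(M, K) = 650/10797 - 325*M/10797 (n(M, K) = (-2 + M)/(-33 - 12*6/(1 + 6*6*(3 + 6))) = (-2 + M)/(-33 - 12*6/(1 + 6*6*9)) = (-2 + M)/(-33 - 12*6/(1 + 324)) = (-2 + M)/(-33 - 12*6/325) = (-2 + M)/(-33 - 12*6*1/325) = (-2 + M)/(-33 - 72/325) = (-2 + M)/(-10797/325) = (-2 + M)*(-325/10797) = 650/10797 - 325*M/10797)
(J(5) - 2029)/(-1295 + n(H(-2, -7), 59)) = (64 - 2029)/(-1295 + (650/10797 - 325/10797*1)) = -1965/(-1295 + (650/10797 - 325/10797)) = -1965/(-1295 + 325/10797) = -1965/(-13981790/10797) = -1965*(-10797/13981790) = 4243221/2796358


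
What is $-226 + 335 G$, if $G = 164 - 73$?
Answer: $30259$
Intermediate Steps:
$G = 91$
$-226 + 335 G = -226 + 335 \cdot 91 = -226 + 30485 = 30259$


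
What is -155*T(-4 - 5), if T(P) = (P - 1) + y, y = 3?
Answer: 1085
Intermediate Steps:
T(P) = 2 + P (T(P) = (P - 1) + 3 = (-1 + P) + 3 = 2 + P)
-155*T(-4 - 5) = -155*(2 + (-4 - 5)) = -155*(2 - 9) = -155*(-7) = -1*(-1085) = 1085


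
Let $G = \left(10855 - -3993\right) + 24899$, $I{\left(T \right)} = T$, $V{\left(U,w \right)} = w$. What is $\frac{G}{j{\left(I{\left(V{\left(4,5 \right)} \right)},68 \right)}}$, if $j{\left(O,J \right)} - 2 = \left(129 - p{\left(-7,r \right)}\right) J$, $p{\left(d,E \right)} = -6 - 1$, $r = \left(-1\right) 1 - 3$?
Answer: $\frac{39747}{9250} \approx 4.297$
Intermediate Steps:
$r = -4$ ($r = -1 - 3 = -4$)
$p{\left(d,E \right)} = -7$
$G = 39747$ ($G = \left(10855 + 3993\right) + 24899 = 14848 + 24899 = 39747$)
$j{\left(O,J \right)} = 2 + 136 J$ ($j{\left(O,J \right)} = 2 + \left(129 - -7\right) J = 2 + \left(129 + 7\right) J = 2 + 136 J$)
$\frac{G}{j{\left(I{\left(V{\left(4,5 \right)} \right)},68 \right)}} = \frac{39747}{2 + 136 \cdot 68} = \frac{39747}{2 + 9248} = \frac{39747}{9250}$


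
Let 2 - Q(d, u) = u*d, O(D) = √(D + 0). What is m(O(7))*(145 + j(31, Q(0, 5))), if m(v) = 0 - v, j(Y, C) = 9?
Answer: -154*√7 ≈ -407.45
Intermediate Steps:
O(D) = √D
Q(d, u) = 2 - d*u (Q(d, u) = 2 - u*d = 2 - d*u)
m(v) = -v
m(O(7))*(145 + j(31, Q(0, 5))) = (-√7)*(145 + 9) = -√7*154 = -154*√7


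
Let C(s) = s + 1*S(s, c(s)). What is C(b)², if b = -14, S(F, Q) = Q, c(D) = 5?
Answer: 81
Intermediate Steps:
C(s) = 5 + s (C(s) = s + 1*5 = s + 5 = 5 + s)
C(b)² = (5 - 14)² = (-9)² = 81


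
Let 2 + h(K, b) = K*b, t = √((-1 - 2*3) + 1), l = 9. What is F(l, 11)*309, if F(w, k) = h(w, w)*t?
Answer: 24411*I*√6 ≈ 59795.0*I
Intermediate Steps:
t = I*√6 (t = √((-1 - 6) + 1) = √(-7 + 1) = √(-6) = I*√6 ≈ 2.4495*I)
h(K, b) = -2 + K*b
F(w, k) = I*√6*(-2 + w²) (F(w, k) = (-2 + w*w)*(I*√6) = (-2 + w²)*(I*√6) = I*√6*(-2 + w²))
F(l, 11)*309 = (I*√6*(-2 + 9²))*309 = (I*√6*(-2 + 81))*309 = (I*√6*79)*309 = (79*I*√6)*309 = 24411*I*√6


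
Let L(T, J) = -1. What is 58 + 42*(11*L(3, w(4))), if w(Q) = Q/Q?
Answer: -404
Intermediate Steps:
w(Q) = 1
58 + 42*(11*L(3, w(4))) = 58 + 42*(11*(-1)) = 58 + 42*(-11) = 58 - 462 = -404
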